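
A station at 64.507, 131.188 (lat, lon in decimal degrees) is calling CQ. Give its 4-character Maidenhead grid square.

PP54

Shift to the Maidenhead origin (180°W, 90°S): lon 311.19, lat 154.51.
Field: 311.19/20 → 15 → P, 154.51/10 → 15 → P; chars PP.
Square: 11.19/2 → 5, 4.51/1 → 4; chars 54.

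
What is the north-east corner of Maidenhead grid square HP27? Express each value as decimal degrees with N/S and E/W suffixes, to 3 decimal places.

68.000° N, 34.000° W

Field H=7, P=15: +7·20° lon, +15·10° lat → SW at lon -40°, lat 60°.
Square 2, 7: +2·2° lon, +7·1° lat → SW at lon -36°, lat 67°.
Cell spans 2° lon × 1° lat. NE corner is SW corner plus one full cell.
latitude 68.000° N, longitude 34.000° W.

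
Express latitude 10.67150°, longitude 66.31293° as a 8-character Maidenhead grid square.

MK30dq71

Add 180° to longitude and 90° to latitude: 246.31293, 100.67150.
Field: 246.31293/20 → 12 → M, 100.67150/10 → 10 → K; chars MK.
Square: 6.31293/2 → 3, 0.67150/1 → 0; chars 30.
Subsquare: 0.31293/0.0833333 → 3 → d, 0.67150/0.0416667 → 16 → q; chars dq.
Extended square: 0.06293/0.00833333 → 7, 0.00483/0.00416667 → 1; chars 71.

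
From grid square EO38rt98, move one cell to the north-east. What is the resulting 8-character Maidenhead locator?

Longitude extended square 9; +1 → 10, wraps to 0, carry into subsquare.
Longitude subsquare r = 17; +1 → 18 = s.
Latitude extended square 8; +1 → 9.

EO38st09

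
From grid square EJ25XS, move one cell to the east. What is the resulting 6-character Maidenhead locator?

EJ35as

Longitude subsquare x = 23; +1 → 24, wraps to 0 = a, carry into square.
Longitude square 2; +1 → 3.
The latitude characters are unchanged.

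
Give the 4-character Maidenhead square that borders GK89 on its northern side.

Latitude square 9; +1 → 10, wraps to 0, carry into field.
Latitude field K = 10; +1 → 11 = L.
The longitude characters are unchanged.

GL80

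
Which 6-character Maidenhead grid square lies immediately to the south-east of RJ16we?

RJ16xd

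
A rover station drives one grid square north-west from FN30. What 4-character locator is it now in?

Longitude square 3; −1 → 2.
Latitude square 0; +1 → 1.

FN21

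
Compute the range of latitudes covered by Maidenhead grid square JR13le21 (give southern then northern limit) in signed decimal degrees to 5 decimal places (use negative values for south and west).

83.17083, 83.17500

Field J=9, R=17: +9·20° lon, +17·10° lat → SW at lon 0°, lat 80°.
Square 1, 3: +1·2° lon, +3·1° lat → SW at lon 2°, lat 83°.
Subsquare l=11, e=4: +11·0.0833333° lon, +4·0.0416667° lat → SW at lon 2.91667°, lat 83.1667°.
Extended square 2, 1: +2·0.00833333° lon, +1·0.00416667° lat → SW at lon 2.93333°, lat 83.1708°.
Cell spans 0.00833333° lon × 0.00416667° lat.
south 83.17083, north 83.17500.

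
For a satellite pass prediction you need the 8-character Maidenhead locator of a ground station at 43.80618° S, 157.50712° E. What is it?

QE86se06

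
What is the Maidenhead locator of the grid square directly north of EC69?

Latitude square 9; +1 → 10, wraps to 0, carry into field.
Latitude field C = 2; +1 → 3 = D.
The longitude characters are unchanged.

ED60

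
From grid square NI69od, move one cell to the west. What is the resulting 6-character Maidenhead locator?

NI69nd

Longitude subsquare o = 14; −1 → 13 = n.
The latitude characters are unchanged.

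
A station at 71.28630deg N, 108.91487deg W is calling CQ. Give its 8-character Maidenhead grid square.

DQ51ng08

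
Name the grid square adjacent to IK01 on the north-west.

HK92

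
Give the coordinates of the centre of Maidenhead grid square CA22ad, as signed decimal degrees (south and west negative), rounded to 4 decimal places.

Field C=2, A=0: +2·20° lon, +0·10° lat → SW at lon -140°, lat -90°.
Square 2, 2: +2·2° lon, +2·1° lat → SW at lon -136°, lat -88°.
Subsquare a=0, d=3: +0·0.0833333° lon, +3·0.0416667° lat → SW at lon -136°, lat -87.875°.
Cell spans 0.0833333° lon × 0.0416667° lat. Centre is SW corner plus half of each.
latitude -87.8542, longitude -135.9583.

-87.8542, -135.9583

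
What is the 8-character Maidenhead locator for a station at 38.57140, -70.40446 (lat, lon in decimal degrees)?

FM48tn17

Offset from 180°W / 90°S: lon 109.59554°, lat 128.57140°.
Field: 109.59554/20 → 5 → F, 128.57140/10 → 12 → M; chars FM.
Square: 9.59554/2 → 4, 8.57140/1 → 8; chars 48.
Subsquare: 1.59554/0.0833333 → 19 → t, 0.57140/0.0416667 → 13 → n; chars tn.
Extended square: 0.01221/0.00833333 → 1, 0.02973/0.00416667 → 7; chars 17.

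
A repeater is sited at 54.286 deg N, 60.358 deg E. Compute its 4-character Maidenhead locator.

MO04

Add 180° to longitude and 90° to latitude: 240.36, 144.29.
Field: lon ⌊240.36/20⌋ = 12 → M; lat ⌊144.29/10⌋ = 14 → O.
Square: lon ⌊0.36/2⌋ = 0; lat ⌊4.29/1⌋ = 4.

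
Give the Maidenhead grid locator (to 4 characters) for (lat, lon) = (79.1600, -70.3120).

Add 180° to longitude and 90° to latitude: 109.69, 169.16.
Field: 109.69/20 → 5 → F, 169.16/10 → 16 → Q; chars FQ.
Square: 9.69/2 → 4, 9.16/1 → 9; chars 49.

FQ49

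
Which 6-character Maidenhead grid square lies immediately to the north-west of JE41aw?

JE31xx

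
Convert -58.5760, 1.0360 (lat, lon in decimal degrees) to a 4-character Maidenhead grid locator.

JD01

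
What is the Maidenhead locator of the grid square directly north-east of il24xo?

IL34ap

Longitude subsquare x = 23; +1 → 24, wraps to 0 = a, carry into square.
Longitude square 2; +1 → 3.
Latitude subsquare o = 14; +1 → 15 = p.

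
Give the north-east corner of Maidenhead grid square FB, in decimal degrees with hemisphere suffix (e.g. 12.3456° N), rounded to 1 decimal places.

Field F=5, B=1: +5·20° lon, +1·10° lat → SW at lon -80°, lat -80°.
Cell spans 20° lon × 10° lat. NE corner is SW corner plus one full cell.
latitude 70.0° S, longitude 60.0° W.

70.0° S, 60.0° W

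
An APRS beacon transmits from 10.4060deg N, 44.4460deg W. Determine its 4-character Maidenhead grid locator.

GK70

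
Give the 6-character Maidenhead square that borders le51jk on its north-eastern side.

Longitude subsquare j = 9; +1 → 10 = k.
Latitude subsquare k = 10; +1 → 11 = l.

LE51kl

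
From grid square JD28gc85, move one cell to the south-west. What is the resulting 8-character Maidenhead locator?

JD28gc74

Longitude extended square 8; −1 → 7.
Latitude extended square 5; −1 → 4.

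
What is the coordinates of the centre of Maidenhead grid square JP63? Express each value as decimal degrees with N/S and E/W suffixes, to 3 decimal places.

63.500° N, 13.000° E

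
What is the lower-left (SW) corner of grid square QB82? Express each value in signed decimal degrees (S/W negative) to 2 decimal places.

-78.00, 156.00

Field Q=16, B=1: +16·20° lon, +1·10° lat → SW at lon 140°, lat -80°.
Square 8, 2: +8·2° lon, +2·1° lat → SW at lon 156°, lat -78°.
latitude -78.00, longitude 156.00.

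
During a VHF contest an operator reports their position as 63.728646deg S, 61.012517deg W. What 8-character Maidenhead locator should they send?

Add 180° to longitude and 90° to latitude: 118.98748, 26.27135.
Field: lon ⌊118.98748/20⌋ = 5 → F; lat ⌊26.27135/10⌋ = 2 → C.
Square: lon ⌊18.98748/2⌋ = 9; lat ⌊6.27135/1⌋ = 6.
Subsquare: lon ⌊0.98748/0.0833333⌋ = 11 → l; lat ⌊0.27135/0.0416667⌋ = 6 → g.
Extended square: lon ⌊0.07082/0.00833333⌋ = 8; lat ⌊0.02135/0.00416667⌋ = 5.

FC96lg85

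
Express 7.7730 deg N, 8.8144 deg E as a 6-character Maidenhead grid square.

Add 180° to longitude and 90° to latitude: 188.8144, 97.7730.
Field (20°×10°, letters A–R): lon ⌊188.8144/20⌋ = 9 → J; lat ⌊97.7730/10⌋ = 9 → J.
Square (2°×1°, digits 0–9): lon ⌊8.8144/2⌋ = 4; lat ⌊7.7730/1⌋ = 7.
Subsquare (5′×2.5′, letters a–x): lon ⌊0.8144/0.0833333⌋ = 9 → j; lat ⌊0.7730/0.0416667⌋ = 18 → s.

JJ47js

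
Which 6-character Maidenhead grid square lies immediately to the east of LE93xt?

ME03at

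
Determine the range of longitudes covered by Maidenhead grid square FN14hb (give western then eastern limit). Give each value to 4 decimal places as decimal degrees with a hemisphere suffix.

77.4167° W, 77.3333° W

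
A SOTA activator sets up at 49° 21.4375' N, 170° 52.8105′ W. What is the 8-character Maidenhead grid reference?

AN49ni45

Shift to the Maidenhead origin (180°W, 90°S): lon 9.11982, lat 139.35729.
Field: lon ⌊9.11982/20⌋ = 0 → A; lat ⌊139.35729/10⌋ = 13 → N.
Square: lon ⌊9.11982/2⌋ = 4; lat ⌊9.35729/1⌋ = 9.
Subsquare: lon ⌊1.11982/0.0833333⌋ = 13 → n; lat ⌊0.35729/0.0416667⌋ = 8 → i.
Extended square: lon ⌊0.03649/0.00833333⌋ = 4; lat ⌊0.02396/0.00416667⌋ = 5.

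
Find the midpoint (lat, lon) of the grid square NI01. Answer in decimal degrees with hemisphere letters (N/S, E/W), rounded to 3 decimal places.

Field N=13, I=8: +13·20° lon, +8·10° lat → SW at lon 80°, lat -10°.
Square 0, 1: +0·2° lon, +1·1° lat → SW at lon 80°, lat -9°.
Cell spans 2° lon × 1° lat. Centre is SW corner plus half of each.
latitude 8.500° S, longitude 81.000° E.

8.500° S, 81.000° E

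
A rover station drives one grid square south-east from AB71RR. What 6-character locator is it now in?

AB71sq

Longitude subsquare r = 17; +1 → 18 = s.
Latitude subsquare r = 17; −1 → 16 = q.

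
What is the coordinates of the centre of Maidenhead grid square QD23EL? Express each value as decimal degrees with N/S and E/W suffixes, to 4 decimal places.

Field Q=16, D=3: +16·20° lon, +3·10° lat → SW at lon 140°, lat -60°.
Square 2, 3: +2·2° lon, +3·1° lat → SW at lon 144°, lat -57°.
Subsquare e=4, l=11: +4·0.0833333° lon, +11·0.0416667° lat → SW at lon 144.333°, lat -56.5417°.
Cell spans 0.0833333° lon × 0.0416667° lat. Centre is SW corner plus half of each.
latitude 56.5208° S, longitude 144.3750° E.

56.5208° S, 144.3750° E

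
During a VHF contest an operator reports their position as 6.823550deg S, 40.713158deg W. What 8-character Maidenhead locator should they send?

GI93pe42

Add 180° to longitude and 90° to latitude: 139.28684, 83.17645.
Field (20°×10°, letters A–R): 139.28684/20 → 6 → G, 83.17645/10 → 8 → I; chars GI.
Square (2°×1°, digits 0–9): 19.28684/2 → 9, 3.17645/1 → 3; chars 93.
Subsquare (5′×2.5′, letters a–x): 1.28684/0.0833333 → 15 → p, 0.17645/0.0416667 → 4 → e; chars pe.
Extended square (30″×15″, digits 0–9): 0.03684/0.00833333 → 4, 0.00978/0.00416667 → 2; chars 42.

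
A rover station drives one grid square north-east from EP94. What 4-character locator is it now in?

FP05

Longitude square 9; +1 → 10, wraps to 0, carry into field.
Longitude field E = 4; +1 → 5 = F.
Latitude square 4; +1 → 5.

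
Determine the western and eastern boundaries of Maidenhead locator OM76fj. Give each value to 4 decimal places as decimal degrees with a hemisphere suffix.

114.4167° E, 114.5000° E

Field O=14, M=12: +14·20° lon, +12·10° lat → SW at lon 100°, lat 30°.
Square 7, 6: +7·2° lon, +6·1° lat → SW at lon 114°, lat 36°.
Subsquare f=5, j=9: +5·0.0833333° lon, +9·0.0416667° lat → SW at lon 114.417°, lat 36.375°.
Cell spans 0.0833333° lon × 0.0416667° lat.
west 114.4167° E, east 114.5000° E.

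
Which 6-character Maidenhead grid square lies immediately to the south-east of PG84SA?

Longitude subsquare s = 18; +1 → 19 = t.
Latitude subsquare a = 0; −1 → -1, wraps to 23 = x, carry into square.
Latitude square 4; −1 → 3.

PG83tx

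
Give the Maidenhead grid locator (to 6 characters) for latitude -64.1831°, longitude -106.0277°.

DC65xt

Add 180° to longitude and 90° to latitude: 73.9723, 25.8169.
Field: 73.9723/20 → 3 → D, 25.8169/10 → 2 → C; chars DC.
Square: 13.9723/2 → 6, 5.8169/1 → 5; chars 65.
Subsquare: 1.9723/0.0833333 → 23 → x, 0.8169/0.0416667 → 19 → t; chars xt.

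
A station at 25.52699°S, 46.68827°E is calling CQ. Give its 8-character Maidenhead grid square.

Add 180° to longitude and 90° to latitude: 226.68827, 64.47301.
Field: 226.68827/20 → 11 → L, 64.47301/10 → 6 → G; chars LG.
Square: 6.68827/2 → 3, 4.47301/1 → 4; chars 34.
Subsquare: 0.68827/0.0833333 → 8 → i, 0.47301/0.0416667 → 11 → l; chars il.
Extended square: 0.02160/0.00833333 → 2, 0.01468/0.00416667 → 3; chars 23.

LG34il23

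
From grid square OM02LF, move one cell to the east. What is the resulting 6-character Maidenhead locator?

OM02mf

Longitude subsquare l = 11; +1 → 12 = m.
The latitude characters are unchanged.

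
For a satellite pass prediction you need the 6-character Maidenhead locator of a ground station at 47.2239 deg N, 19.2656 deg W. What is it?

IN07if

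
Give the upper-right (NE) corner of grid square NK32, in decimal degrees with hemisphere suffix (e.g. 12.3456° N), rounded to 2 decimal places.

13.00° N, 88.00° E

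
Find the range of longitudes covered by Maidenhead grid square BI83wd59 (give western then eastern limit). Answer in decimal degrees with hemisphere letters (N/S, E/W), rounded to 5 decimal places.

Field B=1, I=8: +1·20° lon, +8·10° lat → SW at lon -160°, lat -10°.
Square 8, 3: +8·2° lon, +3·1° lat → SW at lon -144°, lat -7°.
Subsquare w=22, d=3: +22·0.0833333° lon, +3·0.0416667° lat → SW at lon -142.167°, lat -6.875°.
Extended square 5, 9: +5·0.00833333° lon, +9·0.00416667° lat → SW at lon -142.125°, lat -6.8375°.
Cell spans 0.00833333° lon × 0.00416667° lat.
west 142.12500° W, east 142.11667° W.

142.12500° W, 142.11667° W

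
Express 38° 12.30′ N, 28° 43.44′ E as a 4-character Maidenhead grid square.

Offset from 180°W / 90°S: lon 208.72°, lat 128.20°.
Field (20°×10°, letters A–R): lon ⌊208.72/20⌋ = 10 → K; lat ⌊128.20/10⌋ = 12 → M.
Square (2°×1°, digits 0–9): lon ⌊8.72/2⌋ = 4; lat ⌊8.20/1⌋ = 8.

KM48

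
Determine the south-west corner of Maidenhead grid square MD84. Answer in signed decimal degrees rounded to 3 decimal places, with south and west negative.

Field M=12, D=3: +12·20° lon, +3·10° lat → SW at lon 60°, lat -60°.
Square 8, 4: +8·2° lon, +4·1° lat → SW at lon 76°, lat -56°.
latitude -56.000, longitude 76.000.

-56.000, 76.000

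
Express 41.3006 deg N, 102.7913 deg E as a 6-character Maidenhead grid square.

Shift to the Maidenhead origin (180°W, 90°S): lon 282.7913, lat 131.3006.
Field: 282.7913/20 → 14 → O, 131.3006/10 → 13 → N; chars ON.
Square: 2.7913/2 → 1, 1.3006/1 → 1; chars 11.
Subsquare: 0.7913/0.0833333 → 9 → j, 0.3006/0.0416667 → 7 → h; chars jh.

ON11jh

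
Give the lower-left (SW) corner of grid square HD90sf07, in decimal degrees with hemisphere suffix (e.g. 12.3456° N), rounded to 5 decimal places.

59.76250° S, 20.50000° W

Field H=7, D=3: +7·20° lon, +3·10° lat → SW at lon -40°, lat -60°.
Square 9, 0: +9·2° lon, +0·1° lat → SW at lon -22°, lat -60°.
Subsquare s=18, f=5: +18·0.0833333° lon, +5·0.0416667° lat → SW at lon -20.5°, lat -59.7917°.
Extended square 0, 7: +0·0.00833333° lon, +7·0.00416667° lat → SW at lon -20.5°, lat -59.7625°.
latitude 59.76250° S, longitude 20.50000° W.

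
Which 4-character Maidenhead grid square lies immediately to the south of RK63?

Latitude square 3; −1 → 2.
The longitude characters are unchanged.

RK62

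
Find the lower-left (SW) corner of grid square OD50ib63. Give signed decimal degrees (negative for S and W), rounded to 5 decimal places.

-59.94583, 110.71667

Field O=14, D=3: +14·20° lon, +3·10° lat → SW at lon 100°, lat -60°.
Square 5, 0: +5·2° lon, +0·1° lat → SW at lon 110°, lat -60°.
Subsquare i=8, b=1: +8·0.0833333° lon, +1·0.0416667° lat → SW at lon 110.667°, lat -59.9583°.
Extended square 6, 3: +6·0.00833333° lon, +3·0.00416667° lat → SW at lon 110.717°, lat -59.9458°.
latitude -59.94583, longitude 110.71667.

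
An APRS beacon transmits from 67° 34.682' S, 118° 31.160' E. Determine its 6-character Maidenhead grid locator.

Offset from 180°W / 90°S: lon 298.5193°, lat 22.4220°.
Field (20°×10°, letters A–R): lon ⌊298.5193/20⌋ = 14 → O; lat ⌊22.4220/10⌋ = 2 → C.
Square (2°×1°, digits 0–9): lon ⌊18.5193/2⌋ = 9; lat ⌊2.4220/1⌋ = 2.
Subsquare (5′×2.5′, letters a–x): lon ⌊0.5193/0.0833333⌋ = 6 → g; lat ⌊0.4220/0.0416667⌋ = 10 → k.

OC92gk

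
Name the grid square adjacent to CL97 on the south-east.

Longitude square 9; +1 → 10, wraps to 0, carry into field.
Longitude field C = 2; +1 → 3 = D.
Latitude square 7; −1 → 6.

DL06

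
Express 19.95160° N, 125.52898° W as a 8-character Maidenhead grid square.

CK79fw68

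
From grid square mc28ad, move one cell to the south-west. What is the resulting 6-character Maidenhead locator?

Longitude subsquare a = 0; −1 → -1, wraps to 23 = x, carry into square.
Longitude square 2; −1 → 1.
Latitude subsquare d = 3; −1 → 2 = c.

MC18xc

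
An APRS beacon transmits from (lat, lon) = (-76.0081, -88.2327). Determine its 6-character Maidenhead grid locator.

Offset from 180°W / 90°S: lon 91.7673°, lat 13.9919°.
Field: 91.7673/20 → 4 → E, 13.9919/10 → 1 → B; chars EB.
Square: 11.7673/2 → 5, 3.9919/1 → 3; chars 53.
Subsquare: 1.7673/0.0833333 → 21 → v, 0.9919/0.0416667 → 23 → x; chars vx.

EB53vx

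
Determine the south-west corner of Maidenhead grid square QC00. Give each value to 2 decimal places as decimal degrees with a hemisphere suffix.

70.00° S, 140.00° E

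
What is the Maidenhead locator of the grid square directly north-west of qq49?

Longitude square 4; −1 → 3.
Latitude square 9; +1 → 10, wraps to 0, carry into field.
Latitude field Q = 16; +1 → 17 = R.

QR30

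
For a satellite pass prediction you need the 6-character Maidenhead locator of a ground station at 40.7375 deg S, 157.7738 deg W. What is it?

Offset from 180°W / 90°S: lon 22.2262°, lat 49.2625°.
Field: lon ⌊22.2262/20⌋ = 1 → B; lat ⌊49.2625/10⌋ = 4 → E.
Square: lon ⌊2.2262/2⌋ = 1; lat ⌊9.2625/1⌋ = 9.
Subsquare: lon ⌊0.2262/0.0833333⌋ = 2 → c; lat ⌊0.2625/0.0416667⌋ = 6 → g.

BE19cg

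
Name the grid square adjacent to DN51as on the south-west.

DN41xr

Longitude subsquare a = 0; −1 → -1, wraps to 23 = x, carry into square.
Longitude square 5; −1 → 4.
Latitude subsquare s = 18; −1 → 17 = r.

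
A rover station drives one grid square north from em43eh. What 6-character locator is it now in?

Latitude subsquare h = 7; +1 → 8 = i.
The longitude characters are unchanged.

EM43ei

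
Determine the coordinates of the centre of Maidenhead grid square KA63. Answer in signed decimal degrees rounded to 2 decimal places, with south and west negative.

Field K=10, A=0: +10·20° lon, +0·10° lat → SW at lon 20°, lat -90°.
Square 6, 3: +6·2° lon, +3·1° lat → SW at lon 32°, lat -87°.
Cell spans 2° lon × 1° lat. Centre is SW corner plus half of each.
latitude -86.50, longitude 33.00.

-86.50, 33.00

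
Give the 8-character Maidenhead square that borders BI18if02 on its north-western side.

BI18hf93

Longitude extended square 0; −1 → -1, wraps to 9, carry into subsquare.
Longitude subsquare i = 8; −1 → 7 = h.
Latitude extended square 2; +1 → 3.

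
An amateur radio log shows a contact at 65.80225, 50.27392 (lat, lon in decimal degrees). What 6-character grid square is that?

LP55dt

Offset from 180°W / 90°S: lon 230.2739°, lat 155.8023°.
Field (20°×10°, letters A–R): 230.2739/20 → 11 → L, 155.8023/10 → 15 → P; chars LP.
Square (2°×1°, digits 0–9): 10.2739/2 → 5, 5.8023/1 → 5; chars 55.
Subsquare (5′×2.5′, letters a–x): 0.2739/0.0833333 → 3 → d, 0.8023/0.0416667 → 19 → t; chars dt.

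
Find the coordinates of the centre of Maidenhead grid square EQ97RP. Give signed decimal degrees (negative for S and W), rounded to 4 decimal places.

Field E=4, Q=16: +4·20° lon, +16·10° lat → SW at lon -100°, lat 70°.
Square 9, 7: +9·2° lon, +7·1° lat → SW at lon -82°, lat 77°.
Subsquare r=17, p=15: +17·0.0833333° lon, +15·0.0416667° lat → SW at lon -80.5833°, lat 77.625°.
Cell spans 0.0833333° lon × 0.0416667° lat. Centre is SW corner plus half of each.
latitude 77.6458, longitude -80.5417.

77.6458, -80.5417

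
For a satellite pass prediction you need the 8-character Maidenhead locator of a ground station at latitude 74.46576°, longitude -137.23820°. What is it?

CQ14jl11

Add 180° to longitude and 90° to latitude: 42.76180, 164.46576.
Field: 42.76180/20 → 2 → C, 164.46576/10 → 16 → Q; chars CQ.
Square: 2.76180/2 → 1, 4.46576/1 → 4; chars 14.
Subsquare: 0.76180/0.0833333 → 9 → j, 0.46576/0.0416667 → 11 → l; chars jl.
Extended square: 0.01180/0.00833333 → 1, 0.00743/0.00416667 → 1; chars 11.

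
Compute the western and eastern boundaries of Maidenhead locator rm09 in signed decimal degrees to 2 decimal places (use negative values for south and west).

160.00, 162.00

Field R=17, M=12: +17·20° lon, +12·10° lat → SW at lon 160°, lat 30°.
Square 0, 9: +0·2° lon, +9·1° lat → SW at lon 160°, lat 39°.
Cell spans 2° lon × 1° lat.
west 160.00, east 162.00.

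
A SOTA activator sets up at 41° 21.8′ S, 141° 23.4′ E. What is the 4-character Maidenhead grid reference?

Shift to the Maidenhead origin (180°W, 90°S): lon 321.39, lat 48.64.
Field (20°×10°, letters A–R): lon ⌊321.39/20⌋ = 16 → Q; lat ⌊48.64/10⌋ = 4 → E.
Square (2°×1°, digits 0–9): lon ⌊1.39/2⌋ = 0; lat ⌊8.64/1⌋ = 8.

QE08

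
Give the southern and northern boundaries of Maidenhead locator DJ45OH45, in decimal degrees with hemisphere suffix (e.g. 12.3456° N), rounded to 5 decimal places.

5.31250° N, 5.31667° N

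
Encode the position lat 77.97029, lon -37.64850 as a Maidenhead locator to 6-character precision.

HQ17ex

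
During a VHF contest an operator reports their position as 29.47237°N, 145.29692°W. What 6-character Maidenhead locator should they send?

Offset from 180°W / 90°S: lon 34.7031°, lat 119.4724°.
Field: 34.7031/20 → 1 → B, 119.4724/10 → 11 → L; chars BL.
Square: 14.7031/2 → 7, 9.4724/1 → 9; chars 79.
Subsquare: 0.7031/0.0833333 → 8 → i, 0.4724/0.0416667 → 11 → l; chars il.

BL79il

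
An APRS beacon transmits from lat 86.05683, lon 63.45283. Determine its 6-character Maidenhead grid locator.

MR16rb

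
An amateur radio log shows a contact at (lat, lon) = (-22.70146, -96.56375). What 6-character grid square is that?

EG17rh

Shift to the Maidenhead origin (180°W, 90°S): lon 83.4363, lat 67.2985.
Field (20°×10°, letters A–R): 83.4363/20 → 4 → E, 67.2985/10 → 6 → G; chars EG.
Square (2°×1°, digits 0–9): 3.4363/2 → 1, 7.2985/1 → 7; chars 17.
Subsquare (5′×2.5′, letters a–x): 1.4363/0.0833333 → 17 → r, 0.2985/0.0416667 → 7 → h; chars rh.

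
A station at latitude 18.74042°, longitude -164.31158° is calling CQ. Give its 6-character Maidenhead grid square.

AK78ur

Add 180° to longitude and 90° to latitude: 15.6884, 108.7404.
Field: lon ⌊15.6884/20⌋ = 0 → A; lat ⌊108.7404/10⌋ = 10 → K.
Square: lon ⌊15.6884/2⌋ = 7; lat ⌊8.7404/1⌋ = 8.
Subsquare: lon ⌊1.6884/0.0833333⌋ = 20 → u; lat ⌊0.7404/0.0416667⌋ = 17 → r.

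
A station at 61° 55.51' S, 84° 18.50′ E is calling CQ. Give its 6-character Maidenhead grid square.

NC28db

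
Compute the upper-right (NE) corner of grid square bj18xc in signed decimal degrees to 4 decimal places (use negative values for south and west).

Field B=1, J=9: +1·20° lon, +9·10° lat → SW at lon -160°, lat 0°.
Square 1, 8: +1·2° lon, +8·1° lat → SW at lon -158°, lat 8°.
Subsquare x=23, c=2: +23·0.0833333° lon, +2·0.0416667° lat → SW at lon -156.083°, lat 8.08333°.
Cell spans 0.0833333° lon × 0.0416667° lat. NE corner is SW corner plus one full cell.
latitude 8.1250, longitude -156.0000.

8.1250, -156.0000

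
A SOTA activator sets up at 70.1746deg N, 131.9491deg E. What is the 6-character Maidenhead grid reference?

Shift to the Maidenhead origin (180°W, 90°S): lon 311.9491, lat 160.1746.
Field (20°×10°, letters A–R): 311.9491/20 → 15 → P, 160.1746/10 → 16 → Q; chars PQ.
Square (2°×1°, digits 0–9): 11.9491/2 → 5, 0.1746/1 → 0; chars 50.
Subsquare (5′×2.5′, letters a–x): 1.9491/0.0833333 → 23 → x, 0.1746/0.0416667 → 4 → e; chars xe.

PQ50xe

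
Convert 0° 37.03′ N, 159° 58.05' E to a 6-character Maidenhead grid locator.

Add 180° to longitude and 90° to latitude: 339.9675, 90.6172.
Field: lon ⌊339.9675/20⌋ = 16 → Q; lat ⌊90.6172/10⌋ = 9 → J.
Square: lon ⌊19.9675/2⌋ = 9; lat ⌊0.6172/1⌋ = 0.
Subsquare: lon ⌊1.9675/0.0833333⌋ = 23 → x; lat ⌊0.6172/0.0416667⌋ = 14 → o.

QJ90xo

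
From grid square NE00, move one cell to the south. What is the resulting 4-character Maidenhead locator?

ND09

Latitude square 0; −1 → -1, wraps to 9, carry into field.
Latitude field E = 4; −1 → 3 = D.
The longitude characters are unchanged.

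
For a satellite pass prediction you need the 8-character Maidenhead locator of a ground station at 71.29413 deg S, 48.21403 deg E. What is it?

Add 180° to longitude and 90° to latitude: 228.21403, 18.70587.
Field (20°×10°, letters A–R): lon ⌊228.21403/20⌋ = 11 → L; lat ⌊18.70587/10⌋ = 1 → B.
Square (2°×1°, digits 0–9): lon ⌊8.21403/2⌋ = 4; lat ⌊8.70587/1⌋ = 8.
Subsquare (5′×2.5′, letters a–x): lon ⌊0.21403/0.0833333⌋ = 2 → c; lat ⌊0.70587/0.0416667⌋ = 16 → q.
Extended square (30″×15″, digits 0–9): lon ⌊0.04736/0.00833333⌋ = 5; lat ⌊0.03920/0.00416667⌋ = 9.

LB48cq59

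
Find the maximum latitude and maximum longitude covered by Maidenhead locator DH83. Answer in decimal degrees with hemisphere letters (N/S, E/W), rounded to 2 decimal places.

16.00° S, 102.00° W

Field D=3, H=7: +3·20° lon, +7·10° lat → SW at lon -120°, lat -20°.
Square 8, 3: +8·2° lon, +3·1° lat → SW at lon -104°, lat -17°.
Cell spans 2° lon × 1° lat. NE corner is SW corner plus one full cell.
latitude 16.00° S, longitude 102.00° W.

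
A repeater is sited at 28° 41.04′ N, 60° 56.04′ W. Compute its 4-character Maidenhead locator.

FL98

Add 180° to longitude and 90° to latitude: 119.07, 118.68.
Field: lon ⌊119.07/20⌋ = 5 → F; lat ⌊118.68/10⌋ = 11 → L.
Square: lon ⌊19.07/2⌋ = 9; lat ⌊8.68/1⌋ = 8.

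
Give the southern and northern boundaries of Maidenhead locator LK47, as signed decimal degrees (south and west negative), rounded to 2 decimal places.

17.00, 18.00

Field L=11, K=10: +11·20° lon, +10·10° lat → SW at lon 40°, lat 10°.
Square 4, 7: +4·2° lon, +7·1° lat → SW at lon 48°, lat 17°.
Cell spans 2° lon × 1° lat.
south 17.00, north 18.00.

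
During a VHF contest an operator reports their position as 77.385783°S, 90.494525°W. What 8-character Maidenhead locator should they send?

Offset from 180°W / 90°S: lon 89.50548°, lat 12.61422°.
Field: lon ⌊89.50548/20⌋ = 4 → E; lat ⌊12.61422/10⌋ = 1 → B.
Square: lon ⌊9.50548/2⌋ = 4; lat ⌊2.61422/1⌋ = 2.
Subsquare: lon ⌊1.50548/0.0833333⌋ = 18 → s; lat ⌊0.61422/0.0416667⌋ = 14 → o.
Extended square: lon ⌊0.00548/0.00833333⌋ = 0; lat ⌊0.03088/0.00416667⌋ = 7.

EB42so07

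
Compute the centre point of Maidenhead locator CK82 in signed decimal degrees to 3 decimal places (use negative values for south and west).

12.500, -123.000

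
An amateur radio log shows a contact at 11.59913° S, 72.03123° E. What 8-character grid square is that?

Offset from 180°W / 90°S: lon 252.03123°, lat 78.40087°.
Field: 252.03123/20 → 12 → M, 78.40087/10 → 7 → H; chars MH.
Square: 12.03123/2 → 6, 8.40087/1 → 8; chars 68.
Subsquare: 0.03123/0.0833333 → 0 → a, 0.40087/0.0416667 → 9 → j; chars aj.
Extended square: 0.03123/0.00833333 → 3, 0.02587/0.00416667 → 6; chars 36.

MH68aj36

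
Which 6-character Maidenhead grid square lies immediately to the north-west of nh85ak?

Longitude subsquare a = 0; −1 → -1, wraps to 23 = x, carry into square.
Longitude square 8; −1 → 7.
Latitude subsquare k = 10; +1 → 11 = l.

NH75xl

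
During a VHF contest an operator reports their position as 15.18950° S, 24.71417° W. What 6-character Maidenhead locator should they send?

HH74pt

Offset from 180°W / 90°S: lon 155.2858°, lat 74.8105°.
Field (20°×10°, letters A–R): 155.2858/20 → 7 → H, 74.8105/10 → 7 → H; chars HH.
Square (2°×1°, digits 0–9): 15.2858/2 → 7, 4.8105/1 → 4; chars 74.
Subsquare (5′×2.5′, letters a–x): 1.2858/0.0833333 → 15 → p, 0.8105/0.0416667 → 19 → t; chars pt.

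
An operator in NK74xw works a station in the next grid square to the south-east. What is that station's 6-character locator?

NK84av

Longitude subsquare x = 23; +1 → 24, wraps to 0 = a, carry into square.
Longitude square 7; +1 → 8.
Latitude subsquare w = 22; −1 → 21 = v.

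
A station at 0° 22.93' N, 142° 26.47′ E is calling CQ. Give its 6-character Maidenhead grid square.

Add 180° to longitude and 90° to latitude: 322.4412, 90.3822.
Field (20°×10°, letters A–R): lon ⌊322.4412/20⌋ = 16 → Q; lat ⌊90.3822/10⌋ = 9 → J.
Square (2°×1°, digits 0–9): lon ⌊2.4412/2⌋ = 1; lat ⌊0.3822/1⌋ = 0.
Subsquare (5′×2.5′, letters a–x): lon ⌊0.4412/0.0833333⌋ = 5 → f; lat ⌊0.3822/0.0416667⌋ = 9 → j.

QJ10fj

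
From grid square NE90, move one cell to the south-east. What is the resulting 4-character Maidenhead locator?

OD09

Longitude square 9; +1 → 10, wraps to 0, carry into field.
Longitude field N = 13; +1 → 14 = O.
Latitude square 0; −1 → -1, wraps to 9, carry into field.
Latitude field E = 4; −1 → 3 = D.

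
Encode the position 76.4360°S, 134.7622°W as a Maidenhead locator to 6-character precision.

Add 180° to longitude and 90° to latitude: 45.2378, 13.5640.
Field (20°×10°, letters A–R): lon ⌊45.2378/20⌋ = 2 → C; lat ⌊13.5640/10⌋ = 1 → B.
Square (2°×1°, digits 0–9): lon ⌊5.2378/2⌋ = 2; lat ⌊3.5640/1⌋ = 3.
Subsquare (5′×2.5′, letters a–x): lon ⌊1.2378/0.0833333⌋ = 14 → o; lat ⌊0.5640/0.0416667⌋ = 13 → n.

CB23on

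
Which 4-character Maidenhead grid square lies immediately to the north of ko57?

Latitude square 7; +1 → 8.
The longitude characters are unchanged.

KO58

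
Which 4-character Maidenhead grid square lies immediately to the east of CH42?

Longitude square 4; +1 → 5.
The latitude characters are unchanged.

CH52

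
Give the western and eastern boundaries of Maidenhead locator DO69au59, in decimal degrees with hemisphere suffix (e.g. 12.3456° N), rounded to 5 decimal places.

Field D=3, O=14: +3·20° lon, +14·10° lat → SW at lon -120°, lat 50°.
Square 6, 9: +6·2° lon, +9·1° lat → SW at lon -108°, lat 59°.
Subsquare a=0, u=20: +0·0.0833333° lon, +20·0.0416667° lat → SW at lon -108°, lat 59.8333°.
Extended square 5, 9: +5·0.00833333° lon, +9·0.00416667° lat → SW at lon -107.958°, lat 59.8708°.
Cell spans 0.00833333° lon × 0.00416667° lat.
west 107.95833° W, east 107.95000° W.

107.95833° W, 107.95000° W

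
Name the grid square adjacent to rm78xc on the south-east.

RM88ab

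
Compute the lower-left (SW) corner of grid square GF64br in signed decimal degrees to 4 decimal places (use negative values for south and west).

-35.2917, -47.9167

Field G=6, F=5: +6·20° lon, +5·10° lat → SW at lon -60°, lat -40°.
Square 6, 4: +6·2° lon, +4·1° lat → SW at lon -48°, lat -36°.
Subsquare b=1, r=17: +1·0.0833333° lon, +17·0.0416667° lat → SW at lon -47.9167°, lat -35.2917°.
latitude -35.2917, longitude -47.9167.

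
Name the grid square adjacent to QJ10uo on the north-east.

Longitude subsquare u = 20; +1 → 21 = v.
Latitude subsquare o = 14; +1 → 15 = p.

QJ10vp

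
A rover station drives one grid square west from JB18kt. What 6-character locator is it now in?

Longitude subsquare k = 10; −1 → 9 = j.
The latitude characters are unchanged.

JB18jt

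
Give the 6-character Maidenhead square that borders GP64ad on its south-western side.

GP54xc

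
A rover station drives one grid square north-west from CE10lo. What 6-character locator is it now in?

Longitude subsquare l = 11; −1 → 10 = k.
Latitude subsquare o = 14; +1 → 15 = p.

CE10kp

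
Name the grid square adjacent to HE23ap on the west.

HE13xp

Longitude subsquare a = 0; −1 → -1, wraps to 23 = x, carry into square.
Longitude square 2; −1 → 1.
The latitude characters are unchanged.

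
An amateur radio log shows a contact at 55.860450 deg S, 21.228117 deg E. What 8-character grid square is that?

Offset from 180°W / 90°S: lon 201.22812°, lat 34.13955°.
Field: 201.22812/20 → 10 → K, 34.13955/10 → 3 → D; chars KD.
Square: 1.22812/2 → 0, 4.13955/1 → 4; chars 04.
Subsquare: 1.22812/0.0833333 → 14 → o, 0.13955/0.0416667 → 3 → d; chars od.
Extended square: 0.06145/0.00833333 → 7, 0.01455/0.00416667 → 3; chars 73.

KD04od73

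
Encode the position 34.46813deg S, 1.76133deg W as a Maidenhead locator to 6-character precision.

IF95cm

Shift to the Maidenhead origin (180°W, 90°S): lon 178.2387, lat 55.5319.
Field: 178.2387/20 → 8 → I, 55.5319/10 → 5 → F; chars IF.
Square: 18.2387/2 → 9, 5.5319/1 → 5; chars 95.
Subsquare: 0.2387/0.0833333 → 2 → c, 0.5319/0.0416667 → 12 → m; chars cm.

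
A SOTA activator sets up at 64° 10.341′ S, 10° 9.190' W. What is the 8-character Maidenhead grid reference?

Add 180° to longitude and 90° to latitude: 169.84683, 25.82765.
Field (20°×10°, letters A–R): lon ⌊169.84683/20⌋ = 8 → I; lat ⌊25.82765/10⌋ = 2 → C.
Square (2°×1°, digits 0–9): lon ⌊9.84683/2⌋ = 4; lat ⌊5.82765/1⌋ = 5.
Subsquare (5′×2.5′, letters a–x): lon ⌊1.84683/0.0833333⌋ = 22 → w; lat ⌊0.82765/0.0416667⌋ = 19 → t.
Extended square (30″×15″, digits 0–9): lon ⌊0.01350/0.00833333⌋ = 1; lat ⌊0.03598/0.00416667⌋ = 8.

IC45wt18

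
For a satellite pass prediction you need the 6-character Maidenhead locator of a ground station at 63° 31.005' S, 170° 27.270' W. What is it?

AC46sl

Shift to the Maidenhead origin (180°W, 90°S): lon 9.5455, lat 26.4832.
Field (20°×10°, letters A–R): lon ⌊9.5455/20⌋ = 0 → A; lat ⌊26.4832/10⌋ = 2 → C.
Square (2°×1°, digits 0–9): lon ⌊9.5455/2⌋ = 4; lat ⌊6.4832/1⌋ = 6.
Subsquare (5′×2.5′, letters a–x): lon ⌊1.5455/0.0833333⌋ = 18 → s; lat ⌊0.4832/0.0416667⌋ = 11 → l.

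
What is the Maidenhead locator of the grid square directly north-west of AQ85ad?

AQ75xe

Longitude subsquare a = 0; −1 → -1, wraps to 23 = x, carry into square.
Longitude square 8; −1 → 7.
Latitude subsquare d = 3; +1 → 4 = e.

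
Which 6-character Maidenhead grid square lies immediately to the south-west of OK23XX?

Longitude subsquare x = 23; −1 → 22 = w.
Latitude subsquare x = 23; −1 → 22 = w.

OK23ww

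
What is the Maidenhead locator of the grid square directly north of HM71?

HM72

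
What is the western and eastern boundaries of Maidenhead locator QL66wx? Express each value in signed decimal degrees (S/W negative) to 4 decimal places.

153.8333, 153.9167

Field Q=16, L=11: +16·20° lon, +11·10° lat → SW at lon 140°, lat 20°.
Square 6, 6: +6·2° lon, +6·1° lat → SW at lon 152°, lat 26°.
Subsquare w=22, x=23: +22·0.0833333° lon, +23·0.0416667° lat → SW at lon 153.833°, lat 26.9583°.
Cell spans 0.0833333° lon × 0.0416667° lat.
west 153.8333, east 153.9167.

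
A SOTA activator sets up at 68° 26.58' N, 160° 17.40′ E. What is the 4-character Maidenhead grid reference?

RP08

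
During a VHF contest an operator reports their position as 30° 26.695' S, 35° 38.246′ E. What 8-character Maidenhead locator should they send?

KF79tn63

Offset from 180°W / 90°S: lon 215.63743°, lat 59.55508°.
Field: lon ⌊215.63743/20⌋ = 10 → K; lat ⌊59.55508/10⌋ = 5 → F.
Square: lon ⌊15.63743/2⌋ = 7; lat ⌊9.55508/1⌋ = 9.
Subsquare: lon ⌊1.63743/0.0833333⌋ = 19 → t; lat ⌊0.55508/0.0416667⌋ = 13 → n.
Extended square: lon ⌊0.05410/0.00833333⌋ = 6; lat ⌊0.01342/0.00416667⌋ = 3.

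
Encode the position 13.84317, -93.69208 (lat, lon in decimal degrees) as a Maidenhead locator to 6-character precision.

Add 180° to longitude and 90° to latitude: 86.3079, 103.8432.
Field: lon ⌊86.3079/20⌋ = 4 → E; lat ⌊103.8432/10⌋ = 10 → K.
Square: lon ⌊6.3079/2⌋ = 3; lat ⌊3.8432/1⌋ = 3.
Subsquare: lon ⌊0.3079/0.0833333⌋ = 3 → d; lat ⌊0.8432/0.0416667⌋ = 20 → u.

EK33du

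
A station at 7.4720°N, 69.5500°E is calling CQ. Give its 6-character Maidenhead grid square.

MJ47sl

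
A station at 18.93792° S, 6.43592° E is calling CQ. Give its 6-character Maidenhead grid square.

JH31fb

Offset from 180°W / 90°S: lon 186.4359°, lat 71.0621°.
Field: lon ⌊186.4359/20⌋ = 9 → J; lat ⌊71.0621/10⌋ = 7 → H.
Square: lon ⌊6.4359/2⌋ = 3; lat ⌊1.0621/1⌋ = 1.
Subsquare: lon ⌊0.4359/0.0833333⌋ = 5 → f; lat ⌊0.0621/0.0416667⌋ = 1 → b.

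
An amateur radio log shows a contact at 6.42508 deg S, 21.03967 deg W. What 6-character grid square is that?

HI93ln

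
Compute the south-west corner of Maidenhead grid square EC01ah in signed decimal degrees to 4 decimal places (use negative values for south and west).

-68.7083, -100.0000

Field E=4, C=2: +4·20° lon, +2·10° lat → SW at lon -100°, lat -70°.
Square 0, 1: +0·2° lon, +1·1° lat → SW at lon -100°, lat -69°.
Subsquare a=0, h=7: +0·0.0833333° lon, +7·0.0416667° lat → SW at lon -100°, lat -68.7083°.
latitude -68.7083, longitude -100.0000.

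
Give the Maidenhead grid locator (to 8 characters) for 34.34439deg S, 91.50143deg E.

Offset from 180°W / 90°S: lon 271.50143°, lat 55.65561°.
Field: 271.50143/20 → 13 → N, 55.65561/10 → 5 → F; chars NF.
Square: 11.50143/2 → 5, 5.65561/1 → 5; chars 55.
Subsquare: 1.50143/0.0833333 → 18 → s, 0.65561/0.0416667 → 15 → p; chars sp.
Extended square: 0.00143/0.00833333 → 0, 0.03061/0.00416667 → 7; chars 07.

NF55sp07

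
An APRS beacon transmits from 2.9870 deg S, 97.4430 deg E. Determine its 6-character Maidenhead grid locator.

Shift to the Maidenhead origin (180°W, 90°S): lon 277.4430, lat 87.0130.
Field: 277.4430/20 → 13 → N, 87.0130/10 → 8 → I; chars NI.
Square: 17.4430/2 → 8, 7.0130/1 → 7; chars 87.
Subsquare: 1.4430/0.0833333 → 17 → r, 0.0130/0.0416667 → 0 → a; chars ra.

NI87ra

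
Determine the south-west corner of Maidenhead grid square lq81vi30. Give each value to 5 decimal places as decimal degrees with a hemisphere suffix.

71.33333° N, 57.77500° E

Field L=11, Q=16: +11·20° lon, +16·10° lat → SW at lon 40°, lat 70°.
Square 8, 1: +8·2° lon, +1·1° lat → SW at lon 56°, lat 71°.
Subsquare v=21, i=8: +21·0.0833333° lon, +8·0.0416667° lat → SW at lon 57.75°, lat 71.3333°.
Extended square 3, 0: +3·0.00833333° lon, +0·0.00416667° lat → SW at lon 57.775°, lat 71.3333°.
latitude 71.33333° N, longitude 57.77500° E.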